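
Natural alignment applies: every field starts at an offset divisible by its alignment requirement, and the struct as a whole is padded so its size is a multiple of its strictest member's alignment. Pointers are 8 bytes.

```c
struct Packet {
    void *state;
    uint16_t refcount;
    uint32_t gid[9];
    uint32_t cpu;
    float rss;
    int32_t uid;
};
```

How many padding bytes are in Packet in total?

0..8  state  (8B, 8-aligned)
8..10  refcount  (2B, 2-aligned)
10..12  -- padding (2B)
12..48  gid  (36B, 4-aligned)
48..52  cpu  (4B, 4-aligned)
52..56  rss  (4B, 4-aligned)
56..60  uid  (4B, 4-aligned)
60..64  -- tail padding (4B)
sizeof = 64, alignof = 8
data bytes 58, size 64 → padding 6

6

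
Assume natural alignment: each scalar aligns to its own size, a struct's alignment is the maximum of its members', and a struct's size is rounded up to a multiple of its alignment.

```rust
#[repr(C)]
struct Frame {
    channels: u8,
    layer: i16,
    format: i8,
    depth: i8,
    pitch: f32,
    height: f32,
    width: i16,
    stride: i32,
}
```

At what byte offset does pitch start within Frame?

8

@0: channels [1B, align 1] → 1
+1 pad (align 2)
@2: layer [2B, align 2] → 4
@4: format [1B, align 1] → 5
@5: depth [1B, align 1] → 6
+2 pad (align 4)
@8: pitch [4B, align 4] → 12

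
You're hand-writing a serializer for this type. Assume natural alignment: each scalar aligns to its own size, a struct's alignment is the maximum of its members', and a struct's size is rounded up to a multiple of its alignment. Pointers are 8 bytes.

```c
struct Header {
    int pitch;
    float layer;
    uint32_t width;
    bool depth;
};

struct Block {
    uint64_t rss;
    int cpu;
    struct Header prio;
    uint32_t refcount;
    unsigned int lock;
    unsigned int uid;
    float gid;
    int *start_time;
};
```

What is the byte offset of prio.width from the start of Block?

20

Header: pitch at 0 (size 4, align 4) → ends 4; layer at 4 (size 4, align 4) → ends 8; width at 8 (size 4, align 4) → ends 12; depth at 12 (size 1, align 1) → ends 13; tail pad 3 to reach multiple of 4; total 16 bytes, alignment 4
rss at 0 (size 8, align 8) → ends 8
cpu at 8 (size 4, align 4) → ends 12
prio at 12 (size 16, align 4) → ends 28
within Header: width at 8
12 + 8 = 20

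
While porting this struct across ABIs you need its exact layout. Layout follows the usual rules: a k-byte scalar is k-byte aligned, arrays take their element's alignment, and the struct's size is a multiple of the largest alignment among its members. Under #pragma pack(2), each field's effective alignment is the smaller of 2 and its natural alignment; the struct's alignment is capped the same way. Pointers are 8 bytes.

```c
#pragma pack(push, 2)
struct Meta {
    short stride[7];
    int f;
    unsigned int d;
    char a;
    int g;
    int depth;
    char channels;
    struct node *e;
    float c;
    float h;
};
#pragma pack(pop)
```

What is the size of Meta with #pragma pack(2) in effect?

@0: stride [14B, align 2] → 14
@14: f [4B, align 2] → 18
@18: d [4B, align 2] → 22
@22: a [1B, align 1] → 23
+1 pad (align 2)
@24: g [4B, align 2] → 28
@28: depth [4B, align 2] → 32
@32: channels [1B, align 1] → 33
+1 pad (align 2)
@34: e [8B, align 2] → 42
@42: c [4B, align 2] → 46
@46: h [4B, align 2] → 50
size 50, align 2

50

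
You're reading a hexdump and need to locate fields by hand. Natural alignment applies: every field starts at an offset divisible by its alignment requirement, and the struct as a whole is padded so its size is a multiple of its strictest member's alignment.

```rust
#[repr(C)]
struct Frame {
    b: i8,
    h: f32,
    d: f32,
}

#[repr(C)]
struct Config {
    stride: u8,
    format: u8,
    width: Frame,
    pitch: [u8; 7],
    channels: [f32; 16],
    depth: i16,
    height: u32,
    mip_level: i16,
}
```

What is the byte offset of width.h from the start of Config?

Frame: @0: b [1B, align 1] → 1; +3 pad (align 4); @4: h [4B, align 4] → 8; @8: d [4B, align 4] → 12; size 12, align 4
@0: stride [1B, align 1] → 1
@1: format [1B, align 1] → 2
+2 pad (align 4)
@4: width [12B, align 4] → 16
within Frame: h at 4
4 + 4 = 8

8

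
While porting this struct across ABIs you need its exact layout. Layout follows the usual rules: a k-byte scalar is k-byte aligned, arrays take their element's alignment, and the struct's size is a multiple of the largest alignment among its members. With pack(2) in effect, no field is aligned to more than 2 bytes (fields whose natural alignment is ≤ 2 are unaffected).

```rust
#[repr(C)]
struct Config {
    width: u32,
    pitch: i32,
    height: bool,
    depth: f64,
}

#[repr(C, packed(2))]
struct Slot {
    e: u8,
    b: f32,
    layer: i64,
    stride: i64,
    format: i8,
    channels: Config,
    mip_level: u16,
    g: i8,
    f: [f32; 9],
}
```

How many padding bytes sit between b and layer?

Config: 0..4  width  (4B, 4-aligned); 4..8  pitch  (4B, 4-aligned); 8..9  height  (1B, 1-aligned); 9..16  -- padding (7B); 16..24  depth  (8B, 8-aligned); sizeof = 24, alignof = 8
0..1  e  (1B, 1-aligned)
1..2  -- padding (1B)
2..6  b  (4B, 2-aligned)
6..14  layer  (8B, 2-aligned)

0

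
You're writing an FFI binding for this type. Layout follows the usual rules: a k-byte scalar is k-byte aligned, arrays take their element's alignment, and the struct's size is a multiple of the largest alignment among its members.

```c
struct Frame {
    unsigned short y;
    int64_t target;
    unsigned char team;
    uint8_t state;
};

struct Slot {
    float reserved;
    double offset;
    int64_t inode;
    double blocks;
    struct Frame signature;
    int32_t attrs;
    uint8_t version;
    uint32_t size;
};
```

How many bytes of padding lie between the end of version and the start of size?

3

Frame: @0: y [2B, align 2] → 2; +6 pad (align 8); @8: target [8B, align 8] → 16; @16: team [1B, align 1] → 17; @17: state [1B, align 1] → 18; +6 tail pad (align 8); size 24, align 8
@0: reserved [4B, align 4] → 4
+4 pad (align 8)
@8: offset [8B, align 8] → 16
@16: inode [8B, align 8] → 24
@24: blocks [8B, align 8] → 32
@32: signature [24B, align 8] → 56
@56: attrs [4B, align 4] → 60
@60: version [1B, align 1] → 61
+3 pad (align 4)
@64: size [4B, align 4] → 68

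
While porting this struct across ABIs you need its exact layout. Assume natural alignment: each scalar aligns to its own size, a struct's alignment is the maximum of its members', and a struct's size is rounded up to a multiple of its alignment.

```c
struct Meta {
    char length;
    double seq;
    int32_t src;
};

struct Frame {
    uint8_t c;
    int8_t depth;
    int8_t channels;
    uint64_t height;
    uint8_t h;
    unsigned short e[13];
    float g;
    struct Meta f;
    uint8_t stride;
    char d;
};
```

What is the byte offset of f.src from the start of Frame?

Meta: length at 0 (size 1, align 1) → ends 1; pad 7 to align 8 for seq; seq at 8 (size 8, align 8) → ends 16; src at 16 (size 4, align 4) → ends 20; tail pad 4 to reach multiple of 8; total 24 bytes, alignment 8
c at 0 (size 1, align 1) → ends 1
depth at 1 (size 1, align 1) → ends 2
channels at 2 (size 1, align 1) → ends 3
pad 5 to align 8 for height
height at 8 (size 8, align 8) → ends 16
h at 16 (size 1, align 1) → ends 17
pad 1 to align 2 for e
e at 18 (size 26, align 2) → ends 44
g at 44 (size 4, align 4) → ends 48
f at 48 (size 24, align 8) → ends 72
within Meta: src at 16
48 + 16 = 64

64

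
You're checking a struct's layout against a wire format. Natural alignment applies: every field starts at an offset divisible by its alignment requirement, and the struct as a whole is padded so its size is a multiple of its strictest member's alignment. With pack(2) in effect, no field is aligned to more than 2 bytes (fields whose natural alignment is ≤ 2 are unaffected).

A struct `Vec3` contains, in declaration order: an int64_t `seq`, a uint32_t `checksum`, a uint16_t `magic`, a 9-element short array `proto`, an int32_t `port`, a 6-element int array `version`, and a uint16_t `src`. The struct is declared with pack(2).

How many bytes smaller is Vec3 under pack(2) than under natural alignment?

natural layout:
  seq at 0 (size 8, align 8) → ends 8
  checksum at 8 (size 4, align 4) → ends 12
  magic at 12 (size 2, align 2) → ends 14
  proto at 14 (size 18, align 2) → ends 32
  port at 32 (size 4, align 4) → ends 36
  version at 36 (size 24, align 4) → ends 60
  src at 60 (size 2, align 2) → ends 62
  tail pad 2 to reach multiple of 8
  total 64 bytes, alignment 8
packed(2) layout:
  seq at 0 (size 8, align 2) → ends 8
  checksum at 8 (size 4, align 2) → ends 12
  magic at 12 (size 2, align 2) → ends 14
  proto at 14 (size 18, align 2) → ends 32
  port at 32 (size 4, align 2) → ends 36
  version at 36 (size 24, align 2) → ends 60
  src at 60 (size 2, align 2) → ends 62
  total 62 bytes, alignment 2
64 − 62 = 2

2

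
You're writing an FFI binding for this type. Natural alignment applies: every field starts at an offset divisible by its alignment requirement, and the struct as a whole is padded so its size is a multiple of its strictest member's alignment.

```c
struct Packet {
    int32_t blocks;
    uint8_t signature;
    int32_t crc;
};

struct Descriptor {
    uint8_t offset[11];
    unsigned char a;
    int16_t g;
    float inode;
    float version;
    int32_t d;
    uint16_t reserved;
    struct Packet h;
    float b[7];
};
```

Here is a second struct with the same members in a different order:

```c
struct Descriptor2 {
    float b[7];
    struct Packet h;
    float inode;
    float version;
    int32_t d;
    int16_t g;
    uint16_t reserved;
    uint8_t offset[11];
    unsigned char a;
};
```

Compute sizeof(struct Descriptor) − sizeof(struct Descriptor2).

Packet: 0..4  blocks  (4B, 4-aligned); 4..5  signature  (1B, 1-aligned); 5..8  -- padding (3B); 8..12  crc  (4B, 4-aligned); sizeof = 12, alignof = 4
0..11  offset  (11B, 1-aligned)
11..12  a  (1B, 1-aligned)
12..14  g  (2B, 2-aligned)
14..16  -- padding (2B)
16..20  inode  (4B, 4-aligned)
20..24  version  (4B, 4-aligned)
24..28  d  (4B, 4-aligned)
28..30  reserved  (2B, 2-aligned)
30..32  -- padding (2B)
32..44  h  (12B, 4-aligned)
44..72  b  (28B, 4-aligned)
sizeof = 72, alignof = 4
— Descriptor2 —
0..28  b  (28B, 4-aligned)
28..40  h  (12B, 4-aligned)
40..44  inode  (4B, 4-aligned)
44..48  version  (4B, 4-aligned)
48..52  d  (4B, 4-aligned)
52..54  g  (2B, 2-aligned)
54..56  reserved  (2B, 2-aligned)
56..67  offset  (11B, 1-aligned)
67..68  a  (1B, 1-aligned)
sizeof = 68, alignof = 4
72 − 68 = 4

4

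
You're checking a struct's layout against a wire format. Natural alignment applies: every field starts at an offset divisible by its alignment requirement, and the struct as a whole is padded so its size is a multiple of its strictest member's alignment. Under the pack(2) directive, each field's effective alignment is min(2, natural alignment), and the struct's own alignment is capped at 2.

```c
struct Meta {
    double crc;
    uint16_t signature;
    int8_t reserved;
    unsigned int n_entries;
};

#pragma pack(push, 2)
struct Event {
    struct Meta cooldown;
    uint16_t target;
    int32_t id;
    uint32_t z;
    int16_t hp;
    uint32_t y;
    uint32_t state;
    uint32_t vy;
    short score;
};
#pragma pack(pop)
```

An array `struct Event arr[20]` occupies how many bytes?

840

Meta: @0: crc [8B, align 8] → 8; @8: signature [2B, align 2] → 10; @10: reserved [1B, align 1] → 11; +1 pad (align 4); @12: n_entries [4B, align 4] → 16; size 16, align 8
@0: cooldown [16B, align 2] → 16
@16: target [2B, align 2] → 18
@18: id [4B, align 2] → 22
@22: z [4B, align 2] → 26
@26: hp [2B, align 2] → 28
@28: y [4B, align 2] → 32
@32: state [4B, align 2] → 36
@36: vy [4B, align 2] → 40
@40: score [2B, align 2] → 42
size 42, align 2
array of 20: 20 × 42 = 840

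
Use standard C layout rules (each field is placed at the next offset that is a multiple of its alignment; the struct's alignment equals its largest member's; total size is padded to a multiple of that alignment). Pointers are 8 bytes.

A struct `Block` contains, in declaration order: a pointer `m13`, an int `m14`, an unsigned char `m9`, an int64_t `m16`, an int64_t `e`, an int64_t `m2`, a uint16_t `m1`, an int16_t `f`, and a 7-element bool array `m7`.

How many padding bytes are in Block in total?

8

0..8  m13  (8B, 8-aligned)
8..12  m14  (4B, 4-aligned)
12..13  m9  (1B, 1-aligned)
13..16  -- padding (3B)
16..24  m16  (8B, 8-aligned)
24..32  e  (8B, 8-aligned)
32..40  m2  (8B, 8-aligned)
40..42  m1  (2B, 2-aligned)
42..44  f  (2B, 2-aligned)
44..51  m7  (7B, 1-aligned)
51..56  -- tail padding (5B)
sizeof = 56, alignof = 8
data bytes 48, size 56 → padding 8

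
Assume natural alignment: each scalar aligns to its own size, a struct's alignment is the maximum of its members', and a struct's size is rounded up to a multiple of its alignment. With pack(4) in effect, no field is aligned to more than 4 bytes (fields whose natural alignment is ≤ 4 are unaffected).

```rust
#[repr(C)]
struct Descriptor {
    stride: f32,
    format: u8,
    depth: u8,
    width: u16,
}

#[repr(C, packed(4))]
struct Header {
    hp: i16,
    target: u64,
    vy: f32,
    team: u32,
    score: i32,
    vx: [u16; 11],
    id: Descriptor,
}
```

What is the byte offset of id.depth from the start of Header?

Descriptor: @0: stride [4B, align 4] → 4; @4: format [1B, align 1] → 5; @5: depth [1B, align 1] → 6; @6: width [2B, align 2] → 8; size 8, align 4
@0: hp [2B, align 2] → 2
+2 pad (align 4)
@4: target [8B, align 4] → 12
@12: vy [4B, align 4] → 16
@16: team [4B, align 4] → 20
@20: score [4B, align 4] → 24
@24: vx [22B, align 2] → 46
+2 pad (align 4)
@48: id [8B, align 4] → 56
within Descriptor: depth at 5
48 + 5 = 53

53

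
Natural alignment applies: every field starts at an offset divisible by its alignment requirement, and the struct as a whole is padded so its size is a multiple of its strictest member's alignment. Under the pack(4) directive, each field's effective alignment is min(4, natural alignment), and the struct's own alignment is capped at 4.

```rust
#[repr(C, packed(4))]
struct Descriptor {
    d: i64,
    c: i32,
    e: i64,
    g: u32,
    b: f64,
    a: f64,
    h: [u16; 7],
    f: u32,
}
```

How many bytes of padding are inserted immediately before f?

@0: d [8B, align 4] → 8
@8: c [4B, align 4] → 12
@12: e [8B, align 4] → 20
@20: g [4B, align 4] → 24
@24: b [8B, align 4] → 32
@32: a [8B, align 4] → 40
@40: h [14B, align 2] → 54
+2 pad (align 4)
@56: f [4B, align 4] → 60

2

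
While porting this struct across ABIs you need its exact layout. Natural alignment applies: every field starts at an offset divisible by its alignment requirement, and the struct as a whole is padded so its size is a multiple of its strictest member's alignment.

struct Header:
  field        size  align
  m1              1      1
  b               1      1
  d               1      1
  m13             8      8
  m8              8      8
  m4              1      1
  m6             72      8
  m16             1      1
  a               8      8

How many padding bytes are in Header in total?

0..1  m1  (1B, 1-aligned)
1..2  b  (1B, 1-aligned)
2..3  d  (1B, 1-aligned)
3..8  -- padding (5B)
8..16  m13  (8B, 8-aligned)
16..24  m8  (8B, 8-aligned)
24..25  m4  (1B, 1-aligned)
25..32  -- padding (7B)
32..104  m6  (72B, 8-aligned)
104..105  m16  (1B, 1-aligned)
105..112  -- padding (7B)
112..120  a  (8B, 8-aligned)
sizeof = 120, alignof = 8
data bytes 101, size 120 → padding 19

19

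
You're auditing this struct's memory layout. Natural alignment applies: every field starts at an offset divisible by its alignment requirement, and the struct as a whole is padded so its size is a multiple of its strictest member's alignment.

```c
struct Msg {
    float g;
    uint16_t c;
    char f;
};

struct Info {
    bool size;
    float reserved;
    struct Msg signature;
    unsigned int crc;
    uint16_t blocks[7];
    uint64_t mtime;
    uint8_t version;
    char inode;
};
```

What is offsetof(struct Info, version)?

Msg: g at 0 (size 4, align 4) → ends 4; c at 4 (size 2, align 2) → ends 6; f at 6 (size 1, align 1) → ends 7; tail pad 1 to reach multiple of 4; total 8 bytes, alignment 4
size at 0 (size 1, align 1) → ends 1
pad 3 to align 4 for reserved
reserved at 4 (size 4, align 4) → ends 8
signature at 8 (size 8, align 4) → ends 16
crc at 16 (size 4, align 4) → ends 20
blocks at 20 (size 14, align 2) → ends 34
pad 6 to align 8 for mtime
mtime at 40 (size 8, align 8) → ends 48
version at 48 (size 1, align 1) → ends 49

48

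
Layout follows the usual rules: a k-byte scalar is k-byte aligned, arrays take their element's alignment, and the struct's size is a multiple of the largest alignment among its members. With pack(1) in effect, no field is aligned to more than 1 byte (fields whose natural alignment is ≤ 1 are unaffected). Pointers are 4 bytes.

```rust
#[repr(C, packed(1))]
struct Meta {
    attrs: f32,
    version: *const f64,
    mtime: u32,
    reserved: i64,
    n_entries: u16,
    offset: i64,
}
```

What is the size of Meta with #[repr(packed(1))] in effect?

30

0..4  attrs  (4B, 1-aligned)
4..8  version  (4B, 1-aligned)
8..12  mtime  (4B, 1-aligned)
12..20  reserved  (8B, 1-aligned)
20..22  n_entries  (2B, 1-aligned)
22..30  offset  (8B, 1-aligned)
sizeof = 30, alignof = 1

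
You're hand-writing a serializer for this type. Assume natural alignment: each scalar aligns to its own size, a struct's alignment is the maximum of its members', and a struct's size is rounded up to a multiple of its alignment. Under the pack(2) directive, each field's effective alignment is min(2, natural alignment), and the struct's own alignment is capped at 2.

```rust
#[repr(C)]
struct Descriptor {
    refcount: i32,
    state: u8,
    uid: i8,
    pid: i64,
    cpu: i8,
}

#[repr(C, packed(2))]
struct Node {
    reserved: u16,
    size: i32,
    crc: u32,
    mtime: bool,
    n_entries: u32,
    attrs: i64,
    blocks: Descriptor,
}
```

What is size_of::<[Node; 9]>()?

Descriptor: @0: refcount [4B, align 4] → 4; @4: state [1B, align 1] → 5; @5: uid [1B, align 1] → 6; +2 pad (align 8); @8: pid [8B, align 8] → 16; @16: cpu [1B, align 1] → 17; +7 tail pad (align 8); size 24, align 8
@0: reserved [2B, align 2] → 2
@2: size [4B, align 2] → 6
@6: crc [4B, align 2] → 10
@10: mtime [1B, align 1] → 11
+1 pad (align 2)
@12: n_entries [4B, align 2] → 16
@16: attrs [8B, align 2] → 24
@24: blocks [24B, align 2] → 48
size 48, align 2
array of 9: 9 × 48 = 432

432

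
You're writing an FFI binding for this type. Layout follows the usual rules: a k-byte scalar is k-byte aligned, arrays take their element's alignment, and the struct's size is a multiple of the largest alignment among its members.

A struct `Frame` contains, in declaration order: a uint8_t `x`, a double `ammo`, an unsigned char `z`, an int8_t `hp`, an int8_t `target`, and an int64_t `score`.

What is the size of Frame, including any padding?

0..1  x  (1B, 1-aligned)
1..8  -- padding (7B)
8..16  ammo  (8B, 8-aligned)
16..17  z  (1B, 1-aligned)
17..18  hp  (1B, 1-aligned)
18..19  target  (1B, 1-aligned)
19..24  -- padding (5B)
24..32  score  (8B, 8-aligned)
sizeof = 32, alignof = 8

32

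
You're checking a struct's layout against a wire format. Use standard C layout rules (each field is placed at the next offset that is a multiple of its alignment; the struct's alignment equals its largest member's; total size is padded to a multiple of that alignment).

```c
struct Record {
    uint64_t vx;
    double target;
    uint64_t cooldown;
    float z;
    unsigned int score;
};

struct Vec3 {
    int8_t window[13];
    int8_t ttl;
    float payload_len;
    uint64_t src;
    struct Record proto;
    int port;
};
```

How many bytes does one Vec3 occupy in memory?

72 bytes

Record: vx at 0 (size 8, align 8) → ends 8; target at 8 (size 8, align 8) → ends 16; cooldown at 16 (size 8, align 8) → ends 24; z at 24 (size 4, align 4) → ends 28; score at 28 (size 4, align 4) → ends 32; total 32 bytes, alignment 8
window at 0 (size 13, align 1) → ends 13
ttl at 13 (size 1, align 1) → ends 14
pad 2 to align 4 for payload_len
payload_len at 16 (size 4, align 4) → ends 20
pad 4 to align 8 for src
src at 24 (size 8, align 8) → ends 32
proto at 32 (size 32, align 8) → ends 64
port at 64 (size 4, align 4) → ends 68
tail pad 4 to reach multiple of 8
total 72 bytes, alignment 8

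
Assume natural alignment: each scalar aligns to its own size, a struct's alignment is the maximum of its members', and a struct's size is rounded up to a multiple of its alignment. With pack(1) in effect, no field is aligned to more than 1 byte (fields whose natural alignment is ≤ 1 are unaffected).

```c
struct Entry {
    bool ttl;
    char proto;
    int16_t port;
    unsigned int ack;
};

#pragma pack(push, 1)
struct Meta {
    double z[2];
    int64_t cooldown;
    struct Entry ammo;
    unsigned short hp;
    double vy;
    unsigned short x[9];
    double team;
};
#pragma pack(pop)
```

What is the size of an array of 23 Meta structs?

Entry: 0..1  ttl  (1B, 1-aligned); 1..2  proto  (1B, 1-aligned); 2..4  port  (2B, 2-aligned); 4..8  ack  (4B, 4-aligned); sizeof = 8, alignof = 4
0..16  z  (16B, 1-aligned)
16..24  cooldown  (8B, 1-aligned)
24..32  ammo  (8B, 1-aligned)
32..34  hp  (2B, 1-aligned)
34..42  vy  (8B, 1-aligned)
42..60  x  (18B, 1-aligned)
60..68  team  (8B, 1-aligned)
sizeof = 68, alignof = 1
array of 23: 23 × 68 = 1564

1564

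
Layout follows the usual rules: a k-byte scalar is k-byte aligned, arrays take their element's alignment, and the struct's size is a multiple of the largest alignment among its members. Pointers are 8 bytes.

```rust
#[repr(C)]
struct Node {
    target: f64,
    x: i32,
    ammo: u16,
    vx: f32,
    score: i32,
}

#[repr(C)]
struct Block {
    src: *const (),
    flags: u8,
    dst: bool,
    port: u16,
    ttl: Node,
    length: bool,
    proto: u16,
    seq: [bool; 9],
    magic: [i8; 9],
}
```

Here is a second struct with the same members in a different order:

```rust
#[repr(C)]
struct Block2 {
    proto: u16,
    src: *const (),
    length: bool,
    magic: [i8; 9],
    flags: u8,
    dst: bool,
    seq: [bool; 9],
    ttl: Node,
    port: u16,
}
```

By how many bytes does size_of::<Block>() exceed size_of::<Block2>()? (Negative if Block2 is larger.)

Node: target at 0 (size 8, align 8) → ends 8; x at 8 (size 4, align 4) → ends 12; ammo at 12 (size 2, align 2) → ends 14; pad 2 to align 4 for vx; vx at 16 (size 4, align 4) → ends 20; score at 20 (size 4, align 4) → ends 24; total 24 bytes, alignment 8
src at 0 (size 8, align 8) → ends 8
flags at 8 (size 1, align 1) → ends 9
dst at 9 (size 1, align 1) → ends 10
port at 10 (size 2, align 2) → ends 12
pad 4 to align 8 for ttl
ttl at 16 (size 24, align 8) → ends 40
length at 40 (size 1, align 1) → ends 41
pad 1 to align 2 for proto
proto at 42 (size 2, align 2) → ends 44
seq at 44 (size 9, align 1) → ends 53
magic at 53 (size 9, align 1) → ends 62
tail pad 2 to reach multiple of 8
total 64 bytes, alignment 8
— Block2 —
proto at 0 (size 2, align 2) → ends 2
pad 6 to align 8 for src
src at 8 (size 8, align 8) → ends 16
length at 16 (size 1, align 1) → ends 17
magic at 17 (size 9, align 1) → ends 26
flags at 26 (size 1, align 1) → ends 27
dst at 27 (size 1, align 1) → ends 28
seq at 28 (size 9, align 1) → ends 37
pad 3 to align 8 for ttl
ttl at 40 (size 24, align 8) → ends 64
port at 64 (size 2, align 2) → ends 66
tail pad 6 to reach multiple of 8
total 72 bytes, alignment 8
64 − 72 = -8

-8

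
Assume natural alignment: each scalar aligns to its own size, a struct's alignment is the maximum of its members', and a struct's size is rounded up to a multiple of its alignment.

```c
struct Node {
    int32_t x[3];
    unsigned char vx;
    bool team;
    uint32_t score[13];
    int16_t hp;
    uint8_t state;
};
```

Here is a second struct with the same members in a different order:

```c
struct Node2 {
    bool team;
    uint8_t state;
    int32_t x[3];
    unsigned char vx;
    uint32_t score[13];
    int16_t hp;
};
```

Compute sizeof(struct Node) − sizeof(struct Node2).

-4

x at 0 (size 12, align 4) → ends 12
vx at 12 (size 1, align 1) → ends 13
team at 13 (size 1, align 1) → ends 14
pad 2 to align 4 for score
score at 16 (size 52, align 4) → ends 68
hp at 68 (size 2, align 2) → ends 70
state at 70 (size 1, align 1) → ends 71
tail pad 1 to reach multiple of 4
total 72 bytes, alignment 4
— Node2 —
team at 0 (size 1, align 1) → ends 1
state at 1 (size 1, align 1) → ends 2
pad 2 to align 4 for x
x at 4 (size 12, align 4) → ends 16
vx at 16 (size 1, align 1) → ends 17
pad 3 to align 4 for score
score at 20 (size 52, align 4) → ends 72
hp at 72 (size 2, align 2) → ends 74
tail pad 2 to reach multiple of 4
total 76 bytes, alignment 4
72 − 76 = -4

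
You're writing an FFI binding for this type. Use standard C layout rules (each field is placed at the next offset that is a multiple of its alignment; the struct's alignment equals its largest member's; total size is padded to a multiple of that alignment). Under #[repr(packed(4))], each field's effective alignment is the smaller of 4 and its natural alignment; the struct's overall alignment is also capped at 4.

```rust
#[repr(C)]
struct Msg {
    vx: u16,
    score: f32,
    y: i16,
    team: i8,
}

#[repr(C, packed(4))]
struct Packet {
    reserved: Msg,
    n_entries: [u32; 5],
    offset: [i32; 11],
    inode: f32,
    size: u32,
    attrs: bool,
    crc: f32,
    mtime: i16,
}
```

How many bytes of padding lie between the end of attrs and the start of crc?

3

Msg: @0: vx [2B, align 2] → 2; +2 pad (align 4); @4: score [4B, align 4] → 8; @8: y [2B, align 2] → 10; @10: team [1B, align 1] → 11; +1 tail pad (align 4); size 12, align 4
@0: reserved [12B, align 4] → 12
@12: n_entries [20B, align 4] → 32
@32: offset [44B, align 4] → 76
@76: inode [4B, align 4] → 80
@80: size [4B, align 4] → 84
@84: attrs [1B, align 1] → 85
+3 pad (align 4)
@88: crc [4B, align 4] → 92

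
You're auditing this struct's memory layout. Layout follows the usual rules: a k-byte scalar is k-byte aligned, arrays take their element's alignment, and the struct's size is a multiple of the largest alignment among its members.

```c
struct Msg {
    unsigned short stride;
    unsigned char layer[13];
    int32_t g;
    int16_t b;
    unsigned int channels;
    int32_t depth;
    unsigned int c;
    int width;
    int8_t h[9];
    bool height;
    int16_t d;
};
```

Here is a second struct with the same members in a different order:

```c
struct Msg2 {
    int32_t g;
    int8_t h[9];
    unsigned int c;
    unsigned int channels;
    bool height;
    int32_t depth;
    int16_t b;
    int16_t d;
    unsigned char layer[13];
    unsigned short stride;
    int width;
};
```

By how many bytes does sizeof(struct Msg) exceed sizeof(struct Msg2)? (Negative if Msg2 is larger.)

-4

@0: stride [2B, align 2] → 2
@2: layer [13B, align 1] → 15
+1 pad (align 4)
@16: g [4B, align 4] → 20
@20: b [2B, align 2] → 22
+2 pad (align 4)
@24: channels [4B, align 4] → 28
@28: depth [4B, align 4] → 32
@32: c [4B, align 4] → 36
@36: width [4B, align 4] → 40
@40: h [9B, align 1] → 49
@49: height [1B, align 1] → 50
@50: d [2B, align 2] → 52
size 52, align 4
— Msg2 —
@0: g [4B, align 4] → 4
@4: h [9B, align 1] → 13
+3 pad (align 4)
@16: c [4B, align 4] → 20
@20: channels [4B, align 4] → 24
@24: height [1B, align 1] → 25
+3 pad (align 4)
@28: depth [4B, align 4] → 32
@32: b [2B, align 2] → 34
@34: d [2B, align 2] → 36
@36: layer [13B, align 1] → 49
+1 pad (align 2)
@50: stride [2B, align 2] → 52
@52: width [4B, align 4] → 56
size 56, align 4
52 − 56 = -4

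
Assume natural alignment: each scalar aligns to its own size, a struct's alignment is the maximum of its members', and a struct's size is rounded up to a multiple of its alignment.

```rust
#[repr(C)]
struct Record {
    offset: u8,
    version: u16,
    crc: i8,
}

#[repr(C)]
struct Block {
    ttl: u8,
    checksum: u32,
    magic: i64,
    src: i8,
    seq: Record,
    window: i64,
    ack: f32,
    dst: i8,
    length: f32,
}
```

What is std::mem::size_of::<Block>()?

Record: 0..1  offset  (1B, 1-aligned); 1..2  -- padding (1B); 2..4  version  (2B, 2-aligned); 4..5  crc  (1B, 1-aligned); 5..6  -- tail padding (1B); sizeof = 6, alignof = 2
0..1  ttl  (1B, 1-aligned)
1..4  -- padding (3B)
4..8  checksum  (4B, 4-aligned)
8..16  magic  (8B, 8-aligned)
16..17  src  (1B, 1-aligned)
17..18  -- padding (1B)
18..24  seq  (6B, 2-aligned)
24..32  window  (8B, 8-aligned)
32..36  ack  (4B, 4-aligned)
36..37  dst  (1B, 1-aligned)
37..40  -- padding (3B)
40..44  length  (4B, 4-aligned)
44..48  -- tail padding (4B)
sizeof = 48, alignof = 8

48 bytes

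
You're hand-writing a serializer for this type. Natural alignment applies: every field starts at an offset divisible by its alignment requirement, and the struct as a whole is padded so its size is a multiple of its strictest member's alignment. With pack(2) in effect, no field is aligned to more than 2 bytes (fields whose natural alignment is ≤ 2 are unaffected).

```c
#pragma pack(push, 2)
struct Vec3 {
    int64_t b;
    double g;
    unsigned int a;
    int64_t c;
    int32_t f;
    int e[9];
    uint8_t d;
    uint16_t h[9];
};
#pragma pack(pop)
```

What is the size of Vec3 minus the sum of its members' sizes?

@0: b [8B, align 2] → 8
@8: g [8B, align 2] → 16
@16: a [4B, align 2] → 20
@20: c [8B, align 2] → 28
@28: f [4B, align 2] → 32
@32: e [36B, align 2] → 68
@68: d [1B, align 1] → 69
+1 pad (align 2)
@70: h [18B, align 2] → 88
size 88, align 2
data bytes 87, size 88 → padding 1

1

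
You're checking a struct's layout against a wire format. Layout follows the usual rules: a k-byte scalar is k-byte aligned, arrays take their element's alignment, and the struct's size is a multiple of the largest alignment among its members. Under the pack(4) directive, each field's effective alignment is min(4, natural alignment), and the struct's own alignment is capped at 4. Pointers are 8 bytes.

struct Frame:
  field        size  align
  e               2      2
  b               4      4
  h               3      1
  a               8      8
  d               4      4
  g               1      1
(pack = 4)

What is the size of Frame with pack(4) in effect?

28

@0: e [2B, align 2] → 2
+2 pad (align 4)
@4: b [4B, align 4] → 8
@8: h [3B, align 1] → 11
+1 pad (align 4)
@12: a [8B, align 4] → 20
@20: d [4B, align 4] → 24
@24: g [1B, align 1] → 25
+3 tail pad (align 4)
size 28, align 4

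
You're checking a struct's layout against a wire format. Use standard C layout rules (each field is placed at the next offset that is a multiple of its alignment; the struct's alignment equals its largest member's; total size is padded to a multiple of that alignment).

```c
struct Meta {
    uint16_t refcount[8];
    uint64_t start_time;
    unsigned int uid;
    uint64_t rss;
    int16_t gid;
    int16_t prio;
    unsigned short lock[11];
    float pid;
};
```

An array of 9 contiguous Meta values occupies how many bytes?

refcount at 0 (size 16, align 2) → ends 16
start_time at 16 (size 8, align 8) → ends 24
uid at 24 (size 4, align 4) → ends 28
pad 4 to align 8 for rss
rss at 32 (size 8, align 8) → ends 40
gid at 40 (size 2, align 2) → ends 42
prio at 42 (size 2, align 2) → ends 44
lock at 44 (size 22, align 2) → ends 66
pad 2 to align 4 for pid
pid at 68 (size 4, align 4) → ends 72
total 72 bytes, alignment 8
array of 9: 9 × 72 = 648

648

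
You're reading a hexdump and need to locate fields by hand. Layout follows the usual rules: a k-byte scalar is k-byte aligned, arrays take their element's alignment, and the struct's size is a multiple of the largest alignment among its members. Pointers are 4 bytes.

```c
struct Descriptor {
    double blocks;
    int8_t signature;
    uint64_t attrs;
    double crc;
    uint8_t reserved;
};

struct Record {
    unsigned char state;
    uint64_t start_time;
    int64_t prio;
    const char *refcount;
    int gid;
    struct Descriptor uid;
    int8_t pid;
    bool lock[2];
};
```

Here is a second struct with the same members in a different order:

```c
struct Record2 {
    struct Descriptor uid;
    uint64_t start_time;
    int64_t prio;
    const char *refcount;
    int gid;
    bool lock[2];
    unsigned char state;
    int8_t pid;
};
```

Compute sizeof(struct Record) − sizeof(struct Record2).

Descriptor: blocks at 0 (size 8, align 8) → ends 8; signature at 8 (size 1, align 1) → ends 9; pad 7 to align 8 for attrs; attrs at 16 (size 8, align 8) → ends 24; crc at 24 (size 8, align 8) → ends 32; reserved at 32 (size 1, align 1) → ends 33; tail pad 7 to reach multiple of 8; total 40 bytes, alignment 8
state at 0 (size 1, align 1) → ends 1
pad 7 to align 8 for start_time
start_time at 8 (size 8, align 8) → ends 16
prio at 16 (size 8, align 8) → ends 24
refcount at 24 (size 4, align 4) → ends 28
gid at 28 (size 4, align 4) → ends 32
uid at 32 (size 40, align 8) → ends 72
pid at 72 (size 1, align 1) → ends 73
lock at 73 (size 2, align 1) → ends 75
tail pad 5 to reach multiple of 8
total 80 bytes, alignment 8
— Record2 —
uid at 0 (size 40, align 8) → ends 40
start_time at 40 (size 8, align 8) → ends 48
prio at 48 (size 8, align 8) → ends 56
refcount at 56 (size 4, align 4) → ends 60
gid at 60 (size 4, align 4) → ends 64
lock at 64 (size 2, align 1) → ends 66
state at 66 (size 1, align 1) → ends 67
pid at 67 (size 1, align 1) → ends 68
tail pad 4 to reach multiple of 8
total 72 bytes, alignment 8
80 − 72 = 8

8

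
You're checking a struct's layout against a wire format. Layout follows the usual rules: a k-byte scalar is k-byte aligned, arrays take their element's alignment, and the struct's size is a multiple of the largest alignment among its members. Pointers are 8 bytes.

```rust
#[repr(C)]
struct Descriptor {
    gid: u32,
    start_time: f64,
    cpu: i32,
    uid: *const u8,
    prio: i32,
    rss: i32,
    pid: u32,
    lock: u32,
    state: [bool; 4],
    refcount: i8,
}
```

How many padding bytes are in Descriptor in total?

gid at 0 (size 4, align 4) → ends 4
pad 4 to align 8 for start_time
start_time at 8 (size 8, align 8) → ends 16
cpu at 16 (size 4, align 4) → ends 20
pad 4 to align 8 for uid
uid at 24 (size 8, align 8) → ends 32
prio at 32 (size 4, align 4) → ends 36
rss at 36 (size 4, align 4) → ends 40
pid at 40 (size 4, align 4) → ends 44
lock at 44 (size 4, align 4) → ends 48
state at 48 (size 4, align 1) → ends 52
refcount at 52 (size 1, align 1) → ends 53
tail pad 3 to reach multiple of 8
total 56 bytes, alignment 8
data bytes 45, size 56 → padding 11

11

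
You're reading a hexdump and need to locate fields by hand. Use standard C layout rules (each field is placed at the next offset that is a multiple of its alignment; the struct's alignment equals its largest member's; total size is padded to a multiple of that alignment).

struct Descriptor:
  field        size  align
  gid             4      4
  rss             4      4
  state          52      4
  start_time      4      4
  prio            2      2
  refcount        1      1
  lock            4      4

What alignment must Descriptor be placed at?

member alignments: gid=4, rss=4, state=4, start_time=4, prio=2, refcount=1, lock=4
max = 4

4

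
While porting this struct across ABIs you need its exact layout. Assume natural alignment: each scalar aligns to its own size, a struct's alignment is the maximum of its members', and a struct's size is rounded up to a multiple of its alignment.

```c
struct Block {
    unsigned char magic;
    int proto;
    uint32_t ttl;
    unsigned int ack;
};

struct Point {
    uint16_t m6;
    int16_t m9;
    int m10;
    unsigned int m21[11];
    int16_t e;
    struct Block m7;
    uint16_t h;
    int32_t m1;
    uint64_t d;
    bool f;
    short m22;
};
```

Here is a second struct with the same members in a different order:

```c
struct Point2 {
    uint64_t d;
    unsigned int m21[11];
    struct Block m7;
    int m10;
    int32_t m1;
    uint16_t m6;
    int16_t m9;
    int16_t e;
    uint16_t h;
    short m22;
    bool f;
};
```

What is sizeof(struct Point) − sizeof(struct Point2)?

Block: magic at 0 (size 1, align 1) → ends 1; pad 3 to align 4 for proto; proto at 4 (size 4, align 4) → ends 8; ttl at 8 (size 4, align 4) → ends 12; ack at 12 (size 4, align 4) → ends 16; total 16 bytes, alignment 4
m6 at 0 (size 2, align 2) → ends 2
m9 at 2 (size 2, align 2) → ends 4
m10 at 4 (size 4, align 4) → ends 8
m21 at 8 (size 44, align 4) → ends 52
e at 52 (size 2, align 2) → ends 54
pad 2 to align 4 for m7
m7 at 56 (size 16, align 4) → ends 72
h at 72 (size 2, align 2) → ends 74
pad 2 to align 4 for m1
m1 at 76 (size 4, align 4) → ends 80
d at 80 (size 8, align 8) → ends 88
f at 88 (size 1, align 1) → ends 89
pad 1 to align 2 for m22
m22 at 90 (size 2, align 2) → ends 92
tail pad 4 to reach multiple of 8
total 96 bytes, alignment 8
— Point2 —
d at 0 (size 8, align 8) → ends 8
m21 at 8 (size 44, align 4) → ends 52
m7 at 52 (size 16, align 4) → ends 68
m10 at 68 (size 4, align 4) → ends 72
m1 at 72 (size 4, align 4) → ends 76
m6 at 76 (size 2, align 2) → ends 78
m9 at 78 (size 2, align 2) → ends 80
e at 80 (size 2, align 2) → ends 82
h at 82 (size 2, align 2) → ends 84
m22 at 84 (size 2, align 2) → ends 86
f at 86 (size 1, align 1) → ends 87
tail pad 1 to reach multiple of 8
total 88 bytes, alignment 8
96 − 88 = 8

8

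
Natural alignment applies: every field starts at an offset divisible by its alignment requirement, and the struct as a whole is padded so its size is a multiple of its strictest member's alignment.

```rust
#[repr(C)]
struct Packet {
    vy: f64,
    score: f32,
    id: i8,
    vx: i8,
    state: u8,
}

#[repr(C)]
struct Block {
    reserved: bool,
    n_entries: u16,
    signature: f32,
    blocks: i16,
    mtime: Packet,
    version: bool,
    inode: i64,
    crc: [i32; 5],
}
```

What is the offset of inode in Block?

40

Packet: @0: vy [8B, align 8] → 8; @8: score [4B, align 4] → 12; @12: id [1B, align 1] → 13; @13: vx [1B, align 1] → 14; @14: state [1B, align 1] → 15; +1 tail pad (align 8); size 16, align 8
@0: reserved [1B, align 1] → 1
+1 pad (align 2)
@2: n_entries [2B, align 2] → 4
@4: signature [4B, align 4] → 8
@8: blocks [2B, align 2] → 10
+6 pad (align 8)
@16: mtime [16B, align 8] → 32
@32: version [1B, align 1] → 33
+7 pad (align 8)
@40: inode [8B, align 8] → 48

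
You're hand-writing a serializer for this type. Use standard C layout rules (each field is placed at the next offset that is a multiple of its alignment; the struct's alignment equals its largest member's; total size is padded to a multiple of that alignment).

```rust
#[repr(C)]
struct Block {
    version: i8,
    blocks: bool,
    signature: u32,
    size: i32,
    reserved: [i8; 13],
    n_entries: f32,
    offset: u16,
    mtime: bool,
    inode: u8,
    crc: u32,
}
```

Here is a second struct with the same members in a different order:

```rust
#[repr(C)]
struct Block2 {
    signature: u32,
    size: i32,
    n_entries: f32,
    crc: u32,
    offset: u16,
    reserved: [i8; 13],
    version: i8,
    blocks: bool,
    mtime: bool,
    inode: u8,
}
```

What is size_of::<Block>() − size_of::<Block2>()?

4

@0: version [1B, align 1] → 1
@1: blocks [1B, align 1] → 2
+2 pad (align 4)
@4: signature [4B, align 4] → 8
@8: size [4B, align 4] → 12
@12: reserved [13B, align 1] → 25
+3 pad (align 4)
@28: n_entries [4B, align 4] → 32
@32: offset [2B, align 2] → 34
@34: mtime [1B, align 1] → 35
@35: inode [1B, align 1] → 36
@36: crc [4B, align 4] → 40
size 40, align 4
— Block2 —
@0: signature [4B, align 4] → 4
@4: size [4B, align 4] → 8
@8: n_entries [4B, align 4] → 12
@12: crc [4B, align 4] → 16
@16: offset [2B, align 2] → 18
@18: reserved [13B, align 1] → 31
@31: version [1B, align 1] → 32
@32: blocks [1B, align 1] → 33
@33: mtime [1B, align 1] → 34
@34: inode [1B, align 1] → 35
+1 tail pad (align 4)
size 36, align 4
40 − 36 = 4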